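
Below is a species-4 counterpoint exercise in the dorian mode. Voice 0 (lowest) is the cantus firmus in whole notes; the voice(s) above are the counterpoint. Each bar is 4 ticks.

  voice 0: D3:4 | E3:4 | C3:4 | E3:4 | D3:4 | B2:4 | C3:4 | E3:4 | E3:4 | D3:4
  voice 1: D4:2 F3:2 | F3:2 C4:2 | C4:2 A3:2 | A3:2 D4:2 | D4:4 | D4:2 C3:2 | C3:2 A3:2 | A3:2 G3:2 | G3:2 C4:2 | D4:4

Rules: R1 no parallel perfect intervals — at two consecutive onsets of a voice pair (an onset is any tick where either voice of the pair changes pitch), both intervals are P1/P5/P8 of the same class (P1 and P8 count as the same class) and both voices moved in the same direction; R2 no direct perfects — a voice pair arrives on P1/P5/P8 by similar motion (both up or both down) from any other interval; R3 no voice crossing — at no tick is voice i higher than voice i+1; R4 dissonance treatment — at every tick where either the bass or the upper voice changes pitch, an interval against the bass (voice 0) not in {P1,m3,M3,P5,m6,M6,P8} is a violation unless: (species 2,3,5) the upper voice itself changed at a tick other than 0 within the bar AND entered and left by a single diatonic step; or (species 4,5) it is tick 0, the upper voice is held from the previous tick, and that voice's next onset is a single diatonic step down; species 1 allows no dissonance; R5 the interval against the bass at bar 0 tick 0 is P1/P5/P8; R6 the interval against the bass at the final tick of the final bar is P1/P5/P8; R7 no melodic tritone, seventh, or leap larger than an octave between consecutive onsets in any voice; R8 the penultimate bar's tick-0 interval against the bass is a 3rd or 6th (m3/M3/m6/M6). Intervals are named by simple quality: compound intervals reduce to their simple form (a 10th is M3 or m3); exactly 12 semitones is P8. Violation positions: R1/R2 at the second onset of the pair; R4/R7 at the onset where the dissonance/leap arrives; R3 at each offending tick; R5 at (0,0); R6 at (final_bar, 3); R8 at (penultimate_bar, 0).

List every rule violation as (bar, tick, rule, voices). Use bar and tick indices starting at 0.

bar 0: v0=D3 v1=D4 downbeat P8
bar 1: v0=E3 v1=F3 downbeat m2
bar 2: v0=C3 v1=C4 downbeat P8
bar 3: v0=E3 v1=A3 downbeat P4
bar 4: v0=D3 v1=D4 downbeat P8
bar 5: v0=B2 v1=D4 downbeat m3
bar 6: v0=C3 v1=C3 downbeat P1
bar 7: v0=E3 v1=A3 downbeat P4
bar 8: v0=E3 v1=G3 downbeat m3
bar 9: v0=D3 v1=D4 downbeat P8
  -> R4 @ bar 1 tick 0 v(0, 1): E3/F3 m2 untreated
  -> R4 @ bar 3 tick 0 v(0, 1): E3/A3 P4 untreated
  -> R4 @ bar 3 tick 2 v(0, 1): E3/D4 m7 untreated
  -> R4 @ bar 5 tick 2 v(0, 1): B2/C3 m2 untreated
  -> R7 @ bar 5 tick 2 v(1,): D4->C3 leap 14st

(1, 0, R4, (0, 1))
(3, 0, R4, (0, 1))
(3, 2, R4, (0, 1))
(5, 2, R4, (0, 1))
(5, 2, R7, (1,))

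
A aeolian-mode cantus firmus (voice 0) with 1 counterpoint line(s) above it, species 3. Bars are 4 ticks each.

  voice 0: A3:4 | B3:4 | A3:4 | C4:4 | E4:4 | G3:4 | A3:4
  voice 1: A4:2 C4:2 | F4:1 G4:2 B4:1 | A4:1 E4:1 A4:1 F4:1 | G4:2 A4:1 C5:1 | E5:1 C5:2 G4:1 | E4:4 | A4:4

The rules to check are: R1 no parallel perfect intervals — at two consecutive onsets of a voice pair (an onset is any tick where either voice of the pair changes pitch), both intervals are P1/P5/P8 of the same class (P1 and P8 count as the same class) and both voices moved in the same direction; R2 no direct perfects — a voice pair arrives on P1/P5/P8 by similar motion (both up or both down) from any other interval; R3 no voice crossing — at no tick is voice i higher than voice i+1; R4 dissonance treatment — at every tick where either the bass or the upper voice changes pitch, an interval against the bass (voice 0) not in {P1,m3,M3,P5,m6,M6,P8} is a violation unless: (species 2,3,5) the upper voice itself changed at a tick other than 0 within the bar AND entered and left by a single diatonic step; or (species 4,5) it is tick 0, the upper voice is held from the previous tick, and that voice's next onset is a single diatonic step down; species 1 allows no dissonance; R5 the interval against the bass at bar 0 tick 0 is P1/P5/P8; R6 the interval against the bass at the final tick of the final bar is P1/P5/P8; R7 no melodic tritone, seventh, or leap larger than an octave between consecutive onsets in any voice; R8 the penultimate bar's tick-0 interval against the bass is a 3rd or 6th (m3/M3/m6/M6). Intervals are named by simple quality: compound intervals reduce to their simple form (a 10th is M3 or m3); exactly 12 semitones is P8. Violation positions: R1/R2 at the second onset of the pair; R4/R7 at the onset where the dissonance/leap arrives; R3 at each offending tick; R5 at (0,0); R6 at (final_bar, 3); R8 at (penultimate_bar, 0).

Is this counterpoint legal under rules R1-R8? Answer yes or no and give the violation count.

No (5 violations)

bar 0: v0=A3 v1=A4 (P8)
bar 1: v0=B3 v1=F4 (TT)
bar 2: v0=A3 v1=A4 (P8)
bar 3: v0=C4 v1=G4 (P5)
bar 4: v0=E4 v1=E5 (P8)
bar 5: v0=G3 v1=E4 (M6)
bar 6: v0=A3 v1=A4 (P8)
  R4 @ bar1.0: B3/F4 TT untreated
  R1 @ bar2.0: B3/B4 P8 -> A3/A4 P8 similar
  R2 @ bar3.0: A3/F4 m6 -> C4/G4 P5 similar
  R1 @ bar4.0: C4/C5 P8 -> E4/E5 P8 similar
  R2 @ bar6.0: G3/E4 M6 -> A3/A4 P8 similar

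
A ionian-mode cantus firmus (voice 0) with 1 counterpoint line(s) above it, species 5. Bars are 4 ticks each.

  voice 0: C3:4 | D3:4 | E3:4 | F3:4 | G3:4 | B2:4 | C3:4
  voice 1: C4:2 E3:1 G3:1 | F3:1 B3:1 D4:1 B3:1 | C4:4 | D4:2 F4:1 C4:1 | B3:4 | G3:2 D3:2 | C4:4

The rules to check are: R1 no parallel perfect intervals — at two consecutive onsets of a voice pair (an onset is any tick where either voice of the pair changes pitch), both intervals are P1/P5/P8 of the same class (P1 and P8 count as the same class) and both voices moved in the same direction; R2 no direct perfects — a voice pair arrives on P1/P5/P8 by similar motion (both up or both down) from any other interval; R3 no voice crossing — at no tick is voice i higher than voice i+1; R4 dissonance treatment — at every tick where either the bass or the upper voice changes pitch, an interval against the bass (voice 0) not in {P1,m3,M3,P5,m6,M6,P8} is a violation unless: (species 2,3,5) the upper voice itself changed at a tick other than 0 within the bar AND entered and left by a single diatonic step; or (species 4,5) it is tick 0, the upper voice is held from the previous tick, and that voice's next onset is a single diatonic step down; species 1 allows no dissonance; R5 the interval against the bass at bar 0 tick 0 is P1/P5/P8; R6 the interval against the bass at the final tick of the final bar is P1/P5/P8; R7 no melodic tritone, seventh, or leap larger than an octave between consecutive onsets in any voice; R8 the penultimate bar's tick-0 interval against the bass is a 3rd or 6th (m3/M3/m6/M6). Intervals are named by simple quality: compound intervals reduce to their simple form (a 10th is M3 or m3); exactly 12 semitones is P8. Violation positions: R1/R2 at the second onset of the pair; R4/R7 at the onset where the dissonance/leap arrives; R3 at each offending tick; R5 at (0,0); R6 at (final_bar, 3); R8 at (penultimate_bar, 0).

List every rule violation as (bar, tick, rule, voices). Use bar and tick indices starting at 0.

(1, 1, R7, (1,))
(6, 0, R2, (0, 1))
(6, 0, R7, (1,))

bar 0: v0=C3 v1=C4 downbeat P8
bar 1: v0=D3 v1=F3 downbeat m3
bar 2: v0=E3 v1=C4 downbeat m6
bar 3: v0=F3 v1=D4 downbeat M6
bar 4: v0=G3 v1=B3 downbeat M3
bar 5: v0=B2 v1=G3 downbeat m6
bar 6: v0=C3 v1=C4 downbeat P8
  -> R7 @ bar 1 tick 1 v(1,): F3->B3 leap 6st
  -> R2 @ bar 6 tick 0 v(0, 1): B2/D3 m3 -> C3/C4 P8 similar
  -> R7 @ bar 6 tick 0 v(1,): D3->C4 leap 10st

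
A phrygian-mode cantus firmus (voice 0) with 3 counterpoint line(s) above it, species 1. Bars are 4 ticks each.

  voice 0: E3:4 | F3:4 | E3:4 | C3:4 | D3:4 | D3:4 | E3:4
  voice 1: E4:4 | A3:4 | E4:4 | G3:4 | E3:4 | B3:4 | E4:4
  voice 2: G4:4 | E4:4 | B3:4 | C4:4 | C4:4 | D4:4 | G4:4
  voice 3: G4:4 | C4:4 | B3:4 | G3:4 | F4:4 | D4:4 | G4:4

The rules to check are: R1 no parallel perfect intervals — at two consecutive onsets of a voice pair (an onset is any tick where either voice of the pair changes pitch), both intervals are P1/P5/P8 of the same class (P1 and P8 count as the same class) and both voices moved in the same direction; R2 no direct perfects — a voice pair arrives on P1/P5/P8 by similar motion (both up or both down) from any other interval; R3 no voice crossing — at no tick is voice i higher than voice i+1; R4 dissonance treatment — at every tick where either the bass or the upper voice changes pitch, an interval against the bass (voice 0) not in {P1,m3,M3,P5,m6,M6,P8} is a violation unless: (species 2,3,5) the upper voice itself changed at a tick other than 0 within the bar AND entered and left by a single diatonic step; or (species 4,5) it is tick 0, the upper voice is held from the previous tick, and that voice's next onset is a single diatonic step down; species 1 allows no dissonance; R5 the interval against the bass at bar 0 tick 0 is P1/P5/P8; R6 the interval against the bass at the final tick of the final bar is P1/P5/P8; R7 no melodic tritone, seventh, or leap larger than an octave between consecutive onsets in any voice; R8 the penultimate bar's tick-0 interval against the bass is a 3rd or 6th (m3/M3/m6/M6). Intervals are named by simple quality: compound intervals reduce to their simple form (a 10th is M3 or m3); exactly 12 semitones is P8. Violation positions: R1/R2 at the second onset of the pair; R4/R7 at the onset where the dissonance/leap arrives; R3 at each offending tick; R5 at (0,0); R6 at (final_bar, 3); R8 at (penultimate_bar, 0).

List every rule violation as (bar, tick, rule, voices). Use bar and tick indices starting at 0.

(0, 0, R5, (0, 2))
(0, 0, R5, (0, 3))
(1, 0, R2, (1, 2))
(1, 0, R3, (2, 3))
(1, 0, R4, (0, 2))
(1, 1, R3, (2, 3))
(1, 2, R3, (2, 3))
(1, 3, R3, (2, 3))
(2, 0, R1, (0, 3))
(2, 0, R2, (0, 2))
(2, 0, R2, (2, 3))
(2, 0, R3, (1, 2))
(2, 1, R3, (1, 2))
(2, 2, R3, (1, 2))
(2, 3, R3, (1, 2))
(3, 0, R1, (0, 3))
(3, 0, R2, (0, 1))
(3, 0, R2, (1, 3))
(3, 0, R3, (2, 3))
(3, 1, R3, (2, 3))
(3, 2, R3, (2, 3))
(3, 3, R3, (2, 3))
(4, 0, R4, (0, 1))
(4, 0, R4, (0, 2))
(4, 0, R7, (3,))
(5, 0, R8, (0, 2))
(5, 0, R8, (0, 3))
(6, 0, R1, (2, 3))
(6, 0, R2, (0, 1))
(6, 3, R6, (0, 2))
(6, 3, R6, (0, 3))

bar 0: v0=E3 v1=E4 v2=G4 v3=G4 downbeat m3
bar 1: v0=F3 v1=A3 v2=E4 v3=C4 downbeat P5
bar 2: v0=E3 v1=E4 v2=B3 v3=B3 downbeat P5
bar 3: v0=C3 v1=G3 v2=C4 v3=G3 downbeat P5
bar 4: v0=D3 v1=E3 v2=C4 v3=F4 downbeat m3
bar 5: v0=D3 v1=B3 v2=D4 v3=D4 downbeat P8
bar 6: v0=E3 v1=E4 v2=G4 v3=G4 downbeat m3
  -> R5 @ bar 0 tick 0 v(0, 2): opens on m3
  -> R5 @ bar 0 tick 0 v(0, 3): opens on m3
  -> R2 @ bar 1 tick 0 v(1, 2): E4/G4 m3 -> A3/E4 P5 similar
  -> R3 @ bar 1 tick 0 v(2, 3): E4 above C4
  -> R4 @ bar 1 tick 0 v(0, 2): F3/E4 M7 untreated
  -> R3 @ bar 1 tick 1 v(2, 3): E4 above C4
  -> R3 @ bar 1 tick 2 v(2, 3): E4 above C4
  -> R3 @ bar 1 tick 3 v(2, 3): E4 above C4
  -> R1 @ bar 2 tick 0 v(0, 3): F3/C4 P5 -> E3/B3 P5 similar
  -> R2 @ bar 2 tick 0 v(0, 2): F3/E4 M7 -> E3/B3 P5 similar
  -> R2 @ bar 2 tick 0 v(2, 3): E4/C4 M3 -> B3/B3 P1 similar
  -> R3 @ bar 2 tick 0 v(1, 2): E4 above B3
  -> R3 @ bar 2 tick 1 v(1, 2): E4 above B3
  -> R3 @ bar 2 tick 2 v(1, 2): E4 above B3
  -> R3 @ bar 2 tick 3 v(1, 2): E4 above B3
  -> R1 @ bar 3 tick 0 v(0, 3): E3/B3 P5 -> C3/G3 P5 similar
  -> R2 @ bar 3 tick 0 v(0, 1): E3/E4 P8 -> C3/G3 P5 similar
  -> R2 @ bar 3 tick 0 v(1, 3): E4/B3 P4 -> G3/G3 P1 similar
  -> R3 @ bar 3 tick 0 v(2, 3): C4 above G3
  -> R3 @ bar 3 tick 1 v(2, 3): C4 above G3
  -> R3 @ bar 3 tick 2 v(2, 3): C4 above G3
  -> R3 @ bar 3 tick 3 v(2, 3): C4 above G3
  -> R4 @ bar 4 tick 0 v(0, 1): D3/E3 M2 untreated
  -> R4 @ bar 4 tick 0 v(0, 2): D3/C4 m7 untreated
  -> R7 @ bar 4 tick 0 v(3,): G3->F4 leap 10st
  -> R8 @ bar 5 tick 0 v(0, 2): penult P8 not 3rd/6th
  -> R8 @ bar 5 tick 0 v(0, 3): penult P8 not 3rd/6th
  -> R1 @ bar 6 tick 0 v(2, 3): D4/D4 P1 -> G4/G4 P1 similar
  -> R2 @ bar 6 tick 0 v(0, 1): D3/B3 M6 -> E3/E4 P8 similar
  -> R6 @ bar 6 tick 3 v(0, 2): closes on m3
  -> R6 @ bar 6 tick 3 v(0, 3): closes on m3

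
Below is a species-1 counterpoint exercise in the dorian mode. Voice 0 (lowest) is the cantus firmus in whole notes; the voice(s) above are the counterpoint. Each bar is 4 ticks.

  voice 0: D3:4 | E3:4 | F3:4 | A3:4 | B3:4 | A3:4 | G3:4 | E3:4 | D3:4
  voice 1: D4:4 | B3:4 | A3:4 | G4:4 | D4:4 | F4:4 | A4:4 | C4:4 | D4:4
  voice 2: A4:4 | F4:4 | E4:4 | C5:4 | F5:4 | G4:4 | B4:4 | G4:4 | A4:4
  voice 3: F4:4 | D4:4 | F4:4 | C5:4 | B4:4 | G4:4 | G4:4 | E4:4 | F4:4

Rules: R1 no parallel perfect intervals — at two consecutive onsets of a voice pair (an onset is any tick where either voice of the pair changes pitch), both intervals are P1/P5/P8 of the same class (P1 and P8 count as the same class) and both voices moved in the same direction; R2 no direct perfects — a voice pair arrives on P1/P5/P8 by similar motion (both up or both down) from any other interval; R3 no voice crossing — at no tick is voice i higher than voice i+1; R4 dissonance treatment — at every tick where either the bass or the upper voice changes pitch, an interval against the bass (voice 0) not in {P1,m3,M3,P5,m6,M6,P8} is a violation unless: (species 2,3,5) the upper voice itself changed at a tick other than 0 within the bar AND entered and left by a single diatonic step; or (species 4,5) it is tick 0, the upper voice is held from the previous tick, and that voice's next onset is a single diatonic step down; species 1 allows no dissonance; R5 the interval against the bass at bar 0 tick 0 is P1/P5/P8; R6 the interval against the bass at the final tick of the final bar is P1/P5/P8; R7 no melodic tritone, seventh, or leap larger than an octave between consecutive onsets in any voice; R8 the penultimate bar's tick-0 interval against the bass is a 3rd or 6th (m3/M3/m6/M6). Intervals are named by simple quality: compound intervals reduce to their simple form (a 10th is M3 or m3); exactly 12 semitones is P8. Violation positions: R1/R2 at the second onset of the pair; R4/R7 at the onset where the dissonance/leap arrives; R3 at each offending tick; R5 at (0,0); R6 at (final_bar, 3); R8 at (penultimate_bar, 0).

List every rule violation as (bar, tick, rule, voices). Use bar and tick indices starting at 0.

(0, 0, R3, (2, 3))
(0, 0, R5, (0, 3))
(0, 1, R3, (2, 3))
(0, 2, R3, (2, 3))
(0, 3, R3, (2, 3))
(1, 0, R3, (2, 3))
(1, 0, R4, (0, 2))
(1, 0, R4, (0, 3))
(1, 1, R3, (2, 3))
(1, 2, R3, (2, 3))
(1, 3, R3, (2, 3))
(2, 0, R2, (0, 3))
(2, 0, R2, (1, 2))
(2, 0, R4, (0, 2))
(3, 0, R2, (2, 3))
(3, 0, R4, (0, 1))
(3, 0, R7, (1,))
(4, 0, R3, (2, 3))
(4, 0, R4, (0, 2))
(4, 1, R3, (2, 3))
(4, 2, R3, (2, 3))
(4, 3, R3, (2, 3))
(5, 0, R2, (2, 3))
(5, 0, R4, (0, 2))
(5, 0, R4, (0, 3))
(5, 0, R7, (2,))
(6, 0, R3, (2, 3))
(6, 0, R4, (0, 1))
(6, 1, R3, (2, 3))
(6, 2, R3, (2, 3))
(6, 3, R3, (2, 3))
(7, 0, R1, (0, 3))
(7, 0, R2, (1, 2))
(7, 0, R3, (2, 3))
(7, 0, R8, (0, 3))
(7, 1, R3, (2, 3))
(7, 2, R3, (2, 3))
(7, 3, R3, (2, 3))
(8, 0, R1, (1, 2))
(8, 0, R3, (2, 3))
(8, 1, R3, (2, 3))
(8, 2, R3, (2, 3))
(8, 3, R3, (2, 3))
(8, 3, R6, (0, 3))

bar 0: v0=D3 v1=D4 v2=A4 v3=F4 downbeat m3
bar 1: v0=E3 v1=B3 v2=F4 v3=D4 downbeat m7
bar 2: v0=F3 v1=A3 v2=E4 v3=F4 downbeat P8
bar 3: v0=A3 v1=G4 v2=C5 v3=C5 downbeat m3
bar 4: v0=B3 v1=D4 v2=F5 v3=B4 downbeat P8
bar 5: v0=A3 v1=F4 v2=G4 v3=G4 downbeat m7
bar 6: v0=G3 v1=A4 v2=B4 v3=G4 downbeat P8
bar 7: v0=E3 v1=C4 v2=G4 v3=E4 downbeat P8
bar 8: v0=D3 v1=D4 v2=A4 v3=F4 downbeat m3
  -> R3 @ bar 0 tick 0 v(2, 3): A4 above F4
  -> R5 @ bar 0 tick 0 v(0, 3): opens on m3
  -> R3 @ bar 0 tick 1 v(2, 3): A4 above F4
  -> R3 @ bar 0 tick 2 v(2, 3): A4 above F4
  -> R3 @ bar 0 tick 3 v(2, 3): A4 above F4
  -> R3 @ bar 1 tick 0 v(2, 3): F4 above D4
  -> R4 @ bar 1 tick 0 v(0, 2): E3/F4 m2 untreated
  -> R4 @ bar 1 tick 0 v(0, 3): E3/D4 m7 untreated
  -> R3 @ bar 1 tick 1 v(2, 3): F4 above D4
  -> R3 @ bar 1 tick 2 v(2, 3): F4 above D4
  -> R3 @ bar 1 tick 3 v(2, 3): F4 above D4
  -> R2 @ bar 2 tick 0 v(0, 3): E3/D4 m7 -> F3/F4 P8 similar
  -> R2 @ bar 2 tick 0 v(1, 2): B3/F4 TT -> A3/E4 P5 similar
  -> R4 @ bar 2 tick 0 v(0, 2): F3/E4 M7 untreated
  -> R2 @ bar 3 tick 0 v(2, 3): E4/F4 m2 -> C5/C5 P1 similar
  -> R4 @ bar 3 tick 0 v(0, 1): A3/G4 m7 untreated
  -> R7 @ bar 3 tick 0 v(1,): A3->G4 leap 10st
  -> R3 @ bar 4 tick 0 v(2, 3): F5 above B4
  -> R4 @ bar 4 tick 0 v(0, 2): B3/F5 TT untreated
  -> R3 @ bar 4 tick 1 v(2, 3): F5 above B4
  -> R3 @ bar 4 tick 2 v(2, 3): F5 above B4
  -> R3 @ bar 4 tick 3 v(2, 3): F5 above B4
  -> R2 @ bar 5 tick 0 v(2, 3): F5/B4 TT -> G4/G4 P1 similar
  -> R4 @ bar 5 tick 0 v(0, 2): A3/G4 m7 untreated
  -> R4 @ bar 5 tick 0 v(0, 3): A3/G4 m7 untreated
  -> R7 @ bar 5 tick 0 v(2,): F5->G4 leap 10st
  -> R3 @ bar 6 tick 0 v(2, 3): B4 above G4
  -> R4 @ bar 6 tick 0 v(0, 1): G3/A4 M2 untreated
  -> R3 @ bar 6 tick 1 v(2, 3): B4 above G4
  -> R3 @ bar 6 tick 2 v(2, 3): B4 above G4
  -> R3 @ bar 6 tick 3 v(2, 3): B4 above G4
  -> R1 @ bar 7 tick 0 v(0, 3): G3/G4 P8 -> E3/E4 P8 similar
  -> R2 @ bar 7 tick 0 v(1, 2): A4/B4 M2 -> C4/G4 P5 similar
  -> R3 @ bar 7 tick 0 v(2, 3): G4 above E4
  -> R8 @ bar 7 tick 0 v(0, 3): penult P8 not 3rd/6th
  -> R3 @ bar 7 tick 1 v(2, 3): G4 above E4
  -> R3 @ bar 7 tick 2 v(2, 3): G4 above E4
  -> R3 @ bar 7 tick 3 v(2, 3): G4 above E4
  -> R1 @ bar 8 tick 0 v(1, 2): C4/G4 P5 -> D4/A4 P5 similar
  -> R3 @ bar 8 tick 0 v(2, 3): A4 above F4
  -> R3 @ bar 8 tick 1 v(2, 3): A4 above F4
  -> R3 @ bar 8 tick 2 v(2, 3): A4 above F4
  -> R3 @ bar 8 tick 3 v(2, 3): A4 above F4
  -> R6 @ bar 8 tick 3 v(0, 3): closes on m3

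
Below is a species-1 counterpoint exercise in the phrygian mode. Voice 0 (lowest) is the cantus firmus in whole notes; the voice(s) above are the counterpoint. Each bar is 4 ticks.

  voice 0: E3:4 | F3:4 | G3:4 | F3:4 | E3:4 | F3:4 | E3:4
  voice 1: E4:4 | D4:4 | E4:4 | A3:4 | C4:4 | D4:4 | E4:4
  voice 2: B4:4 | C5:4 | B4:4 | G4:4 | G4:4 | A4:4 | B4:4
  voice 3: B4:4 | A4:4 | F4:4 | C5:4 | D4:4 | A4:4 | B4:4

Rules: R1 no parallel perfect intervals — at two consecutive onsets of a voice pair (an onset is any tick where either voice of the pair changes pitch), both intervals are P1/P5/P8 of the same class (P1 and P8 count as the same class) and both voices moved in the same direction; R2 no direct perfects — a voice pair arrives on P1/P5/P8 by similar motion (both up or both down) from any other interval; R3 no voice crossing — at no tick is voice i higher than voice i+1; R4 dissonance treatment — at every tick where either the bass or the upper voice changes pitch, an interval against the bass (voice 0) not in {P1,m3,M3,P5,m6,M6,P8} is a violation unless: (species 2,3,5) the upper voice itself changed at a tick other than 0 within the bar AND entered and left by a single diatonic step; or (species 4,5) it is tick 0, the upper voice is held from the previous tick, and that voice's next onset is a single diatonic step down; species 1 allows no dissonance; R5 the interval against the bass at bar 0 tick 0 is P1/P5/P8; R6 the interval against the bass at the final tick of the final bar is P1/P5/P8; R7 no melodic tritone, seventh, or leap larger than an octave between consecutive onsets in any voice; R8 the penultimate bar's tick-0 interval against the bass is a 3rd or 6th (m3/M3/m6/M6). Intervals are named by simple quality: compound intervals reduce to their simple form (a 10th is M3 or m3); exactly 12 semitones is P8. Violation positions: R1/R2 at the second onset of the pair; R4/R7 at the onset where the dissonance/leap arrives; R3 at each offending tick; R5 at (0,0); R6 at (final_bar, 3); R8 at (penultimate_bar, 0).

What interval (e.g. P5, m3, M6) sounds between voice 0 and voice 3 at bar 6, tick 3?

P5

voice 0=E3 voice 3=B4 -> P5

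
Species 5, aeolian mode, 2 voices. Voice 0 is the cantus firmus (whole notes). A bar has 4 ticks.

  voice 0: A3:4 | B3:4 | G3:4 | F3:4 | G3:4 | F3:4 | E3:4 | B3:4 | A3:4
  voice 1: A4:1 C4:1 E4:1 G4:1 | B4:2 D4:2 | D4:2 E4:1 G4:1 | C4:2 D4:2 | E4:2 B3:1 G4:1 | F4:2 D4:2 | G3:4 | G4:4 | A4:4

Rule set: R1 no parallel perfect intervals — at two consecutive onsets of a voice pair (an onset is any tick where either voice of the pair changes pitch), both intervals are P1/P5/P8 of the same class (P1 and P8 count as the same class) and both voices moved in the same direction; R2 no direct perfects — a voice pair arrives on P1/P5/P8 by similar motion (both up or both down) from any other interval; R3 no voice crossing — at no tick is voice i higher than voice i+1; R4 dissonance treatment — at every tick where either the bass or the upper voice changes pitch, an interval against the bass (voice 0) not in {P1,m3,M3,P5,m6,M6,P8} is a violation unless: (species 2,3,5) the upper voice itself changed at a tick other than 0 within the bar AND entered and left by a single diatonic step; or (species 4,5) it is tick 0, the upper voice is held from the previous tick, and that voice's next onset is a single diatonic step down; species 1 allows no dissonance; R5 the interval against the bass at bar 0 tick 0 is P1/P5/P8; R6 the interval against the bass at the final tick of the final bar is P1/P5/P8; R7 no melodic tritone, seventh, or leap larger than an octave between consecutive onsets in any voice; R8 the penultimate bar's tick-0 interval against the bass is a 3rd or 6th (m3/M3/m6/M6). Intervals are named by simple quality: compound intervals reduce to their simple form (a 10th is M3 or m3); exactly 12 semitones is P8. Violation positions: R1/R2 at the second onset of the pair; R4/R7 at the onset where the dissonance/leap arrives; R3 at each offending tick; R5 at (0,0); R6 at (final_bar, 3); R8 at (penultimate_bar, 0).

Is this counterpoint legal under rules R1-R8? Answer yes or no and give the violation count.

No (4 violations)

bar 0: v0=A3 v1=A4 (P8)
bar 1: v0=B3 v1=B4 (P8)
bar 2: v0=G3 v1=D4 (P5)
bar 3: v0=F3 v1=C4 (P5)
bar 4: v0=G3 v1=E4 (M6)
bar 5: v0=F3 v1=F4 (P8)
bar 6: v0=E3 v1=G3 (m3)
bar 7: v0=B3 v1=G4 (m6)
bar 8: v0=A3 v1=A4 (P8)
  R4 @ bar0.3: A3/G4 m7 untreated
  R2 @ bar1.0: A3/G4 m7 -> B3/B4 P8 similar
  R2 @ bar3.0: G3/G4 P8 -> F3/C4 P5 similar
  R1 @ bar5.0: G3/G4 P8 -> F3/F4 P8 similar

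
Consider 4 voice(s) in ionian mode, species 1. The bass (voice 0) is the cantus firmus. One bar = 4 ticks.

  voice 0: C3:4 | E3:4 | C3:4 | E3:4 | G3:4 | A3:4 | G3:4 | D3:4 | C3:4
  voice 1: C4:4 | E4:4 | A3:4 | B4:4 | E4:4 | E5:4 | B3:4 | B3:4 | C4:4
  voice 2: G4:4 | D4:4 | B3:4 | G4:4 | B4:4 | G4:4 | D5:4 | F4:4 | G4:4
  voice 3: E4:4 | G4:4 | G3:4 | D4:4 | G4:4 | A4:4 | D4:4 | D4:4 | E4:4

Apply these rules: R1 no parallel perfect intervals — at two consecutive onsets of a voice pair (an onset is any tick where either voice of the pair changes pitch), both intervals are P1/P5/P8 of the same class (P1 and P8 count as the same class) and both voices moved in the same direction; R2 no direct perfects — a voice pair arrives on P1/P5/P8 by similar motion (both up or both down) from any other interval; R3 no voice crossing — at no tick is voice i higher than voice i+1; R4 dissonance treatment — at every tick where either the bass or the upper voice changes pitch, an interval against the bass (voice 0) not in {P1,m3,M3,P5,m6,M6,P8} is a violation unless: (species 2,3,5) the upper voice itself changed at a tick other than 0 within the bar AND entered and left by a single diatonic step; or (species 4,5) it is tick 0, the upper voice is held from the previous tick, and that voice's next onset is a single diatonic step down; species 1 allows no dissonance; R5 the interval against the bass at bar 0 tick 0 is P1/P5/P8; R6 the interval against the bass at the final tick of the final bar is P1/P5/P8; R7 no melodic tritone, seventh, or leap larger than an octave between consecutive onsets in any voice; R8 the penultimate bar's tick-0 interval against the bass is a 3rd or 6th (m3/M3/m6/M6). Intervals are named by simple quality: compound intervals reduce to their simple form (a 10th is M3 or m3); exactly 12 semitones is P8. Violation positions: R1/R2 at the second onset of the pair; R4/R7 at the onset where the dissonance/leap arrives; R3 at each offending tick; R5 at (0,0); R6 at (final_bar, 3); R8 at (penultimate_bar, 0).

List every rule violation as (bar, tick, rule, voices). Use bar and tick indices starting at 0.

bar 0: v0=C3 v1=C4 v2=G4 v3=E4 downbeat M3
bar 1: v0=E3 v1=E4 v2=D4 v3=G4 downbeat m3
bar 2: v0=C3 v1=A3 v2=B3 v3=G3 downbeat P5
bar 3: v0=E3 v1=B4 v2=G4 v3=D4 downbeat m7
bar 4: v0=G3 v1=E4 v2=B4 v3=G4 downbeat P8
bar 5: v0=A3 v1=E5 v2=G4 v3=A4 downbeat P8
bar 6: v0=G3 v1=B3 v2=D5 v3=D4 downbeat P5
bar 7: v0=D3 v1=B3 v2=F4 v3=D4 downbeat P8
bar 8: v0=C3 v1=C4 v2=G4 v3=E4 downbeat M3
  -> R3 @ bar 0 tick 0 v(2, 3): G4 above E4
  -> R5 @ bar 0 tick 0 v(0, 3): opens on M3
  -> R3 @ bar 0 tick 1 v(2, 3): G4 above E4
  -> R3 @ bar 0 tick 2 v(2, 3): G4 above E4
  -> R3 @ bar 0 tick 3 v(2, 3): G4 above E4
  -> R1 @ bar 1 tick 0 v(0, 1): C3/C4 P8 -> E3/E4 P8 similar
  -> R3 @ bar 1 tick 0 v(1, 2): E4 above D4
  -> R4 @ bar 1 tick 0 v(0, 2): E3/D4 m7 untreated
  -> R3 @ bar 1 tick 1 v(1, 2): E4 above D4
  -> R3 @ bar 1 tick 2 v(1, 2): E4 above D4
  -> R3 @ bar 1 tick 3 v(1, 2): E4 above D4
  -> R2 @ bar 2 tick 0 v(0, 3): E3/G4 m3 -> C3/G3 P5 similar
  -> R3 @ bar 2 tick 0 v(2, 3): B3 above G3
  -> R4 @ bar 2 tick 0 v(0, 2): C3/B3 M7 untreated
  -> R3 @ bar 2 tick 1 v(2, 3): B3 above G3
  -> R3 @ bar 2 tick 2 v(2, 3): B3 above G3
  -> R3 @ bar 2 tick 3 v(2, 3): B3 above G3
  -> R2 @ bar 3 tick 0 v(0, 1): C3/A3 M6 -> E3/B4 P5 similar
  -> R3 @ bar 3 tick 0 v(1, 2): B4 above G4
  -> R3 @ bar 3 tick 0 v(2, 3): G4 above D4
  -> R4 @ bar 3 tick 0 v(0, 3): E3/D4 m7 untreated
  -> R7 @ bar 3 tick 0 v(1,): A3->B4 leap 14st
  -> R3 @ bar 3 tick 1 v(1, 2): B4 above G4
  -> R3 @ bar 3 tick 1 v(2, 3): G4 above D4
  -> R3 @ bar 3 tick 2 v(1, 2): B4 above G4
  -> R3 @ bar 3 tick 2 v(2, 3): G4 above D4
  -> R3 @ bar 3 tick 3 v(1, 2): B4 above G4
  -> R3 @ bar 3 tick 3 v(2, 3): G4 above D4
  -> R2 @ bar 4 tick 0 v(0, 3): E3/D4 m7 -> G3/G4 P8 similar
  -> R3 @ bar 4 tick 0 v(2, 3): B4 above G4
  -> R3 @ bar 4 tick 1 v(2, 3): B4 above G4
  -> R3 @ bar 4 tick 2 v(2, 3): B4 above G4
  -> R3 @ bar 4 tick 3 v(2, 3): B4 above G4
  -> R1 @ bar 5 tick 0 v(0, 3): G3/G4 P8 -> A3/A4 P8 similar
  -> R2 @ bar 5 tick 0 v(0, 1): G3/E4 M6 -> A3/E5 P5 similar
  -> R2 @ bar 5 tick 0 v(1, 3): E4/G4 m3 -> E5/A4 P5 similar
  -> R3 @ bar 5 tick 0 v(1, 2): E5 above G4
  -> R4 @ bar 5 tick 0 v(0, 2): A3/G4 m7 untreated
  -> R3 @ bar 5 tick 1 v(1, 2): E5 above G4
  -> R3 @ bar 5 tick 2 v(1, 2): E5 above G4
  -> R3 @ bar 5 tick 3 v(1, 2): E5 above G4
  -> R2 @ bar 6 tick 0 v(0, 3): A3/A4 P8 -> G3/D4 P5 similar
  -> R3 @ bar 6 tick 0 v(2, 3): D5 above D4
  -> R7 @ bar 6 tick 0 v(1,): E5->B3 leap 17st
  -> R3 @ bar 6 tick 1 v(2, 3): D5 above D4
  -> R3 @ bar 6 tick 2 v(2, 3): D5 above D4
  -> R3 @ bar 6 tick 3 v(2, 3): D5 above D4
  -> R3 @ bar 7 tick 0 v(2, 3): F4 above D4
  -> R8 @ bar 7 tick 0 v(0, 3): penult P8 not 3rd/6th
  -> R3 @ bar 7 tick 1 v(2, 3): F4 above D4
  -> R3 @ bar 7 tick 2 v(2, 3): F4 above D4
  -> R3 @ bar 7 tick 3 v(2, 3): F4 above D4
  -> R2 @ bar 8 tick 0 v(1, 2): B3/F4 TT -> C4/G4 P5 similar
  -> R3 @ bar 8 tick 0 v(2, 3): G4 above E4
  -> R3 @ bar 8 tick 1 v(2, 3): G4 above E4
  -> R3 @ bar 8 tick 2 v(2, 3): G4 above E4
  -> R3 @ bar 8 tick 3 v(2, 3): G4 above E4
  -> R6 @ bar 8 tick 3 v(0, 3): closes on M3

(0, 0, R3, (2, 3))
(0, 0, R5, (0, 3))
(0, 1, R3, (2, 3))
(0, 2, R3, (2, 3))
(0, 3, R3, (2, 3))
(1, 0, R1, (0, 1))
(1, 0, R3, (1, 2))
(1, 0, R4, (0, 2))
(1, 1, R3, (1, 2))
(1, 2, R3, (1, 2))
(1, 3, R3, (1, 2))
(2, 0, R2, (0, 3))
(2, 0, R3, (2, 3))
(2, 0, R4, (0, 2))
(2, 1, R3, (2, 3))
(2, 2, R3, (2, 3))
(2, 3, R3, (2, 3))
(3, 0, R2, (0, 1))
(3, 0, R3, (1, 2))
(3, 0, R3, (2, 3))
(3, 0, R4, (0, 3))
(3, 0, R7, (1,))
(3, 1, R3, (1, 2))
(3, 1, R3, (2, 3))
(3, 2, R3, (1, 2))
(3, 2, R3, (2, 3))
(3, 3, R3, (1, 2))
(3, 3, R3, (2, 3))
(4, 0, R2, (0, 3))
(4, 0, R3, (2, 3))
(4, 1, R3, (2, 3))
(4, 2, R3, (2, 3))
(4, 3, R3, (2, 3))
(5, 0, R1, (0, 3))
(5, 0, R2, (0, 1))
(5, 0, R2, (1, 3))
(5, 0, R3, (1, 2))
(5, 0, R4, (0, 2))
(5, 1, R3, (1, 2))
(5, 2, R3, (1, 2))
(5, 3, R3, (1, 2))
(6, 0, R2, (0, 3))
(6, 0, R3, (2, 3))
(6, 0, R7, (1,))
(6, 1, R3, (2, 3))
(6, 2, R3, (2, 3))
(6, 3, R3, (2, 3))
(7, 0, R3, (2, 3))
(7, 0, R8, (0, 3))
(7, 1, R3, (2, 3))
(7, 2, R3, (2, 3))
(7, 3, R3, (2, 3))
(8, 0, R2, (1, 2))
(8, 0, R3, (2, 3))
(8, 1, R3, (2, 3))
(8, 2, R3, (2, 3))
(8, 3, R3, (2, 3))
(8, 3, R6, (0, 3))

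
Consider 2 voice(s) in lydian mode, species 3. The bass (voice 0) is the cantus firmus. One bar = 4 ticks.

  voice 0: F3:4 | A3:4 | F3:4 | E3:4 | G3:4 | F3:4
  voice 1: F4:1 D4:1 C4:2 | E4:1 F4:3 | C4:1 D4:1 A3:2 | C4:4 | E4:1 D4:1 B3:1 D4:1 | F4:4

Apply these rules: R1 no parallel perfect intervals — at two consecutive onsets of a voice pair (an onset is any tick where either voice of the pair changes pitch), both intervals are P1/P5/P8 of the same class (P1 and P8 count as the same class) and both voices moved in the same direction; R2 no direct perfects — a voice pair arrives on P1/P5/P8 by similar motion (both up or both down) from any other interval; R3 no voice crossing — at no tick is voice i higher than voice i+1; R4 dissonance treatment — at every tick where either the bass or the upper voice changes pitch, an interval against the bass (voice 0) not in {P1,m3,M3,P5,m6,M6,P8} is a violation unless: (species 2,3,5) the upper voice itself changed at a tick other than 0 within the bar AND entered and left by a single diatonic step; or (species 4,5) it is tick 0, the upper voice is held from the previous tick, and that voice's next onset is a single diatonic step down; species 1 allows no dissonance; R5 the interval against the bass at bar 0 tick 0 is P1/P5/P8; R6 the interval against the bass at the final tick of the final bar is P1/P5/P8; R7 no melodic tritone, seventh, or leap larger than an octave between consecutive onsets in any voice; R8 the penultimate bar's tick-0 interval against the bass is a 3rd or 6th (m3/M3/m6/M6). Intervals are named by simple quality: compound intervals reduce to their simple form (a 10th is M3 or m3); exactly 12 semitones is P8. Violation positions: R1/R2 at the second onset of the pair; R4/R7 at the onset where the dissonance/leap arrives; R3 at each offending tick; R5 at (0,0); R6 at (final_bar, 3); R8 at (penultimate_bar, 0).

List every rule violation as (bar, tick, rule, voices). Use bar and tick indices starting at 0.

(1, 0, R1, (0, 1))
(2, 0, R2, (0, 1))

bar 0: v0=F3 v1=F4 downbeat P8
bar 1: v0=A3 v1=E4 downbeat P5
bar 2: v0=F3 v1=C4 downbeat P5
bar 3: v0=E3 v1=C4 downbeat m6
bar 4: v0=G3 v1=E4 downbeat M6
bar 5: v0=F3 v1=F4 downbeat P8
  -> R1 @ bar 1 tick 0 v(0, 1): F3/C4 P5 -> A3/E4 P5 similar
  -> R2 @ bar 2 tick 0 v(0, 1): A3/F4 m6 -> F3/C4 P5 similar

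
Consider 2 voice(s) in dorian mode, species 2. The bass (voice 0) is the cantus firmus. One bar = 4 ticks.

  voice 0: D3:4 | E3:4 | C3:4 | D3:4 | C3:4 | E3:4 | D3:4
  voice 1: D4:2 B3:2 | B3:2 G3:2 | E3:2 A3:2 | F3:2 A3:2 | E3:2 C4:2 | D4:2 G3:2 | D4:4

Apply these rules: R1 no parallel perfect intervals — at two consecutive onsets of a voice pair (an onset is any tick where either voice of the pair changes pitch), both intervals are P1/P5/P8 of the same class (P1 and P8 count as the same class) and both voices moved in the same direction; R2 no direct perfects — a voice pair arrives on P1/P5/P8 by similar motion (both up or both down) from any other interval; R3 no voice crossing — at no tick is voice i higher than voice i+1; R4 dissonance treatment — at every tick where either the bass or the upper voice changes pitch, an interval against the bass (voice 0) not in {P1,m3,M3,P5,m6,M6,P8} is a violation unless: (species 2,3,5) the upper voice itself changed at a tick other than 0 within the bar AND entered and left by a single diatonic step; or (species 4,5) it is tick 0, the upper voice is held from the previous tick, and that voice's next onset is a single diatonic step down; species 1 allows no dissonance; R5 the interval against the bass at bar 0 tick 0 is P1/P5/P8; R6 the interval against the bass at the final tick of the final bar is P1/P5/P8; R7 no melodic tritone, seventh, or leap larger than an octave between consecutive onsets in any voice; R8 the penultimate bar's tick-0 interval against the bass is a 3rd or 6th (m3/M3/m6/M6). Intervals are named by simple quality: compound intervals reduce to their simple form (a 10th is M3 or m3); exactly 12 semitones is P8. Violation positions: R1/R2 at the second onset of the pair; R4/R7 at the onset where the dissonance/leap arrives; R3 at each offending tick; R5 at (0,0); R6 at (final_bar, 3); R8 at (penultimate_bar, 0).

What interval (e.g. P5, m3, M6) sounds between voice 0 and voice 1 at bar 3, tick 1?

voice 0=D3 voice 1=F3 -> m3

m3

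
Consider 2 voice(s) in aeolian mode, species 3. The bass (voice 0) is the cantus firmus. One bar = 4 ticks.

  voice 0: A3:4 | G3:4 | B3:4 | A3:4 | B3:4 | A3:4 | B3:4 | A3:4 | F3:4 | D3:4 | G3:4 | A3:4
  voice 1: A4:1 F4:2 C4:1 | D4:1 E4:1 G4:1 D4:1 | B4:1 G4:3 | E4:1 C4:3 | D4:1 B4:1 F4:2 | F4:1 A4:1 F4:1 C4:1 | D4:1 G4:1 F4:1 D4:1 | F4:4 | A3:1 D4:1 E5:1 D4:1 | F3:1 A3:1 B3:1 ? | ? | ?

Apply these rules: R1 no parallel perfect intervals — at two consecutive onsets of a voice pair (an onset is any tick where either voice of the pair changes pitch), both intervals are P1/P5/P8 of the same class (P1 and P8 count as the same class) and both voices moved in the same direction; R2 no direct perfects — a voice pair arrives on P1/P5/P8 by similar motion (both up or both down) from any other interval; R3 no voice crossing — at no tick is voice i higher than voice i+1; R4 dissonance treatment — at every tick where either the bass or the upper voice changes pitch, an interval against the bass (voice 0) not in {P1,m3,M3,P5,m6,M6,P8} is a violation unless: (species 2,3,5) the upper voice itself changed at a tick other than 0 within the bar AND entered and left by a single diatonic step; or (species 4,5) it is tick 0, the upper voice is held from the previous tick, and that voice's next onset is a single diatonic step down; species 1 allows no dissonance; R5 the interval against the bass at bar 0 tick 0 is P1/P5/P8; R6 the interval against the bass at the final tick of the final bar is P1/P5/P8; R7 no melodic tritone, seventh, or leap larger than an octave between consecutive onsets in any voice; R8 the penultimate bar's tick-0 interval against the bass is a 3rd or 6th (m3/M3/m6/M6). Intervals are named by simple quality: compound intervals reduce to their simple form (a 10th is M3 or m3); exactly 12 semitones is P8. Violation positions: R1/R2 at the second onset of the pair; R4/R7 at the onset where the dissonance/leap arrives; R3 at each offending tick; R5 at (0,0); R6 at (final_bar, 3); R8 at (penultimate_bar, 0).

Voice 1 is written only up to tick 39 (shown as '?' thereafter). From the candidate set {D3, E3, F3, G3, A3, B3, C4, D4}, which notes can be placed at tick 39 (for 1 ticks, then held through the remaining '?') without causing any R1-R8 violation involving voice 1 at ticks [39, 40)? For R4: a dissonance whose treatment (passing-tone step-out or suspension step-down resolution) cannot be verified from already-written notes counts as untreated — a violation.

{A3, B3, D3, D4}

D3: legal
E3: violates R4
F3: violates R7
G3: violates R4
A3: legal
B3: legal
C4: violates R4
D4: legal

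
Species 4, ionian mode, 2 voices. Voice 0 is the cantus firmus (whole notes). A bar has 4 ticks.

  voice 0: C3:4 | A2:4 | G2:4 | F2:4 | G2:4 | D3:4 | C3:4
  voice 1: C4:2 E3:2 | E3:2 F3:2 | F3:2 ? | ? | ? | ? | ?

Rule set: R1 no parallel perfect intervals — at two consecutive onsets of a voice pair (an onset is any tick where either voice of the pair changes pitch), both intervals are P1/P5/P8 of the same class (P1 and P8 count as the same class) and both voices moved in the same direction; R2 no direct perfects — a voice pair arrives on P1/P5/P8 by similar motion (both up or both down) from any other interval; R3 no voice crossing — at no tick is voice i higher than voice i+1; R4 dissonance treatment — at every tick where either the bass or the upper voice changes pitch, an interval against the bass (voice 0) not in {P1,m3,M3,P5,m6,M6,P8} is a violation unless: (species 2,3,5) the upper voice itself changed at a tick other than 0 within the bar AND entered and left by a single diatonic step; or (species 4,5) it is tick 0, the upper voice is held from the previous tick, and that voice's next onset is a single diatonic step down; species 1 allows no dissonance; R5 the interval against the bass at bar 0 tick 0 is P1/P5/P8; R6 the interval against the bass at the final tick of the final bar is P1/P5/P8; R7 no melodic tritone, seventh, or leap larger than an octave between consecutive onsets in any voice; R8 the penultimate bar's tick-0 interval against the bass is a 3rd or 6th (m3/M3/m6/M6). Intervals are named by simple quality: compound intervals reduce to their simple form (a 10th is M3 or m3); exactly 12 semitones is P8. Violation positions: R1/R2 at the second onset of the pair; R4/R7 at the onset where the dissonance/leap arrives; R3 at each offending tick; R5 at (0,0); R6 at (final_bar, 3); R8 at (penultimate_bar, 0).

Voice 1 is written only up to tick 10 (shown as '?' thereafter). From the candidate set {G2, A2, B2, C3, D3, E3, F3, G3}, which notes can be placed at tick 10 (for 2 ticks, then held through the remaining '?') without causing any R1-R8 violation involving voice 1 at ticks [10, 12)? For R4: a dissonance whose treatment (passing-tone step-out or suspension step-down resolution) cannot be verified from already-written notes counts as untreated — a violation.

{D3, E3, F3, G3}

G2: violates R7
A2: violates R4
B2: violates R7
C3: violates R4
D3: legal
E3: legal
F3: legal
G3: legal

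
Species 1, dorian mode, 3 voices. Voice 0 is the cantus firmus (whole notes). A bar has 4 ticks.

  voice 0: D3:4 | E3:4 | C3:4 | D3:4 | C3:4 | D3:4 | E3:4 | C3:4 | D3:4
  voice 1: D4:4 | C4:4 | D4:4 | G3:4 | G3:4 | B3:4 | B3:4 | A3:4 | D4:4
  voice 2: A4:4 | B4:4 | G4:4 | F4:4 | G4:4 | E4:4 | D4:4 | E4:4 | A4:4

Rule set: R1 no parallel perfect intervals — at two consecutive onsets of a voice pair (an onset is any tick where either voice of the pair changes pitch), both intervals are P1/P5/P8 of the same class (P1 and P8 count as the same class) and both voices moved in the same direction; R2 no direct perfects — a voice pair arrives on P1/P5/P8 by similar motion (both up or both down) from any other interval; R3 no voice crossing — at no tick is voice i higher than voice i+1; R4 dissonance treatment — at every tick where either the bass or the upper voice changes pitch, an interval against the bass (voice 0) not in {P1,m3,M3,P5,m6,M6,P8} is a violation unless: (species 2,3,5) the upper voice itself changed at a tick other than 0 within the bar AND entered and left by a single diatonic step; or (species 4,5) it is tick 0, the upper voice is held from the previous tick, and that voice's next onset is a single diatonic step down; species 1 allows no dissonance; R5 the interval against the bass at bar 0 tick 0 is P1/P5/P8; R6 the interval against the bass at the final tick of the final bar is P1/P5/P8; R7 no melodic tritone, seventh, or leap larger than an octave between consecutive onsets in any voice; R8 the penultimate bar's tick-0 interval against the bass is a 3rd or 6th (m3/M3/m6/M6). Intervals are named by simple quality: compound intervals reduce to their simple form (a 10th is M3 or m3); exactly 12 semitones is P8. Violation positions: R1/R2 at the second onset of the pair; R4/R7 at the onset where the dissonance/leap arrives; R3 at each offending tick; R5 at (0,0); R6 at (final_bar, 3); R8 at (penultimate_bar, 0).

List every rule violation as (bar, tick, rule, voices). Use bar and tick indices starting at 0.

bar 0: v0=D3 v1=D4 v2=A4 downbeat P5
bar 1: v0=E3 v1=C4 v2=B4 downbeat P5
bar 2: v0=C3 v1=D4 v2=G4 downbeat P5
bar 3: v0=D3 v1=G3 v2=F4 downbeat m3
bar 4: v0=C3 v1=G3 v2=G4 downbeat P5
bar 5: v0=D3 v1=B3 v2=E4 downbeat M2
bar 6: v0=E3 v1=B3 v2=D4 downbeat m7
bar 7: v0=C3 v1=A3 v2=E4 downbeat M3
bar 8: v0=D3 v1=D4 v2=A4 downbeat P5
  -> R1 @ bar 1 tick 0 v(0, 2): D3/A4 P5 -> E3/B4 P5 similar
  -> R1 @ bar 2 tick 0 v(0, 2): E3/B4 P5 -> C3/G4 P5 similar
  -> R4 @ bar 2 tick 0 v(0, 1): C3/D4 M2 untreated
  -> R4 @ bar 3 tick 0 v(0, 1): D3/G3 P4 untreated
  -> R4 @ bar 5 tick 0 v(0, 2): D3/E4 M2 untreated
  -> R4 @ bar 6 tick 0 v(0, 2): E3/D4 m7 untreated
  -> R1 @ bar 8 tick 0 v(1, 2): A3/E4 P5 -> D4/A4 P5 similar
  -> R2 @ bar 8 tick 0 v(0, 1): C3/A3 M6 -> D3/D4 P8 similar
  -> R2 @ bar 8 tick 0 v(0, 2): C3/E4 M3 -> D3/A4 P5 similar

(1, 0, R1, (0, 2))
(2, 0, R1, (0, 2))
(2, 0, R4, (0, 1))
(3, 0, R4, (0, 1))
(5, 0, R4, (0, 2))
(6, 0, R4, (0, 2))
(8, 0, R1, (1, 2))
(8, 0, R2, (0, 1))
(8, 0, R2, (0, 2))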